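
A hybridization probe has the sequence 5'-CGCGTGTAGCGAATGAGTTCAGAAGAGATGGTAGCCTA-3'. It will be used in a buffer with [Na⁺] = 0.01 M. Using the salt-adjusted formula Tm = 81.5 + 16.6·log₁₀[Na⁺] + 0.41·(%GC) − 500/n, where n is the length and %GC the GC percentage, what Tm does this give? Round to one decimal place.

Length n = 38. Base counts: G=13, C=6, A=11, T=8
G+C = 19, so %GC = 19/38 × 100 = 50%
Salt term: 16.6 × (-2) = -33.2
GC term: 0.41 × 50 = 20.5; length term: −500/38 = −13.158
Tm = 81.5 + (-33.2) + 20.5 − 13.158 = 55.642 → 55.6°C

55.6°C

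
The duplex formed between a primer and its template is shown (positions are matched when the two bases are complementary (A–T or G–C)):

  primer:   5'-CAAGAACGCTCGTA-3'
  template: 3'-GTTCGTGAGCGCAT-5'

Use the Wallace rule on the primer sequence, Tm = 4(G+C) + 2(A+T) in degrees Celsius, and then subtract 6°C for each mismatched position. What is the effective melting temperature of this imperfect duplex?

24°C

Primer base counts: A=5, T=2, G=3, C=4 → A+T=7, G+C=7
Perfect-match Tm = 2(7) + 4(7) = 14 + 28 = 42°C
Mismatches (positions where the bases are not complementary): 3 (at positions 5, 8, 10)
Effective Tm = 42 − 3×6 = 42 − 18 = 24°C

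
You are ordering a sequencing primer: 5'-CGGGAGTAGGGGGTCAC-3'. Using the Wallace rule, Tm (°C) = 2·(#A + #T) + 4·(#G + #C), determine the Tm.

Base counts: C=3, G=9, T=2, A=3
A+T = 5, G+C = 12
Tm = 2(5) + 4(12) = 10 + 48 = 58°C

58°C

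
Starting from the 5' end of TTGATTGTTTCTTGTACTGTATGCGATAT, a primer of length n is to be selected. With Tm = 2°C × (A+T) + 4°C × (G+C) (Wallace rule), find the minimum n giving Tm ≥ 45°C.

First 17 bases: TTGATTGTTTCTTGTAC → Tm = 44°C (< 45°C)
First 18 bases: TTGATTGTTTCTTGTACT → Tm = 46°C (≥ 45°C)
Since every base adds ≥2°C, Tm only increases with n, so the threshold is first crossed at n = 18.

n = 18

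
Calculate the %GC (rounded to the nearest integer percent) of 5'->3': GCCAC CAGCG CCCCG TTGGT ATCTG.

G=7, T=5, A=3, C=10
G+C = 7 + 10 = 17 out of 25 bases
%GC = 17/25 × 100 = 68% ≈ 68%

68%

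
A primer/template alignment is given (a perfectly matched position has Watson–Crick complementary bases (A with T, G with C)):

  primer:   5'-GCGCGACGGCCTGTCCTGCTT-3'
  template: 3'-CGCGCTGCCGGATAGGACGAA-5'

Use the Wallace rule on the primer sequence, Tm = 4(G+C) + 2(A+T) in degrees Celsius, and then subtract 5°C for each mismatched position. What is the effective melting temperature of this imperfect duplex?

67°C

Primer base counts: A=1, T=5, G=7, C=8 → A+T=6, G+C=15
Perfect-match Tm = 2(6) + 4(15) = 12 + 60 = 72°C
Mismatches (positions where the bases are not complementary): 1 (at position 13)
Effective Tm = 72 − 1×5 = 72 − 5 = 67°C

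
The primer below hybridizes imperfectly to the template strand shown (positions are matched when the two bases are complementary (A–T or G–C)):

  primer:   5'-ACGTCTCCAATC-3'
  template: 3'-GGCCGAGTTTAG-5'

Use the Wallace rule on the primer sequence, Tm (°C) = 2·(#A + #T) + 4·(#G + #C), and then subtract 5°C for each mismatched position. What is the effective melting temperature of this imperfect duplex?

Primer base counts: A=3, T=3, G=1, C=5 → A+T=6, G+C=6
Perfect-match Tm = 2(6) + 4(6) = 12 + 24 = 36°C
Mismatches (positions where the bases are not complementary): 3 (at positions 1, 4, 8)
Effective Tm = 36 − 3×5 = 36 − 15 = 21°C

21°C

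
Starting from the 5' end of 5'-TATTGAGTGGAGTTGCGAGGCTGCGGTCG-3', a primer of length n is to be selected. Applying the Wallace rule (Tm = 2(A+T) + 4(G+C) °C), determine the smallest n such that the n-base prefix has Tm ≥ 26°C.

First 9 bases: TATTGAGTG → Tm = 24°C (< 26°C)
First 10 bases: TATTGAGTGG → Tm = 28°C (≥ 26°C)
Each additional base adds 2°C (A/T) or 4°C (G/C), so Tm is non-decreasing in n; n = 10 is the first length to reach 26°C.

n = 10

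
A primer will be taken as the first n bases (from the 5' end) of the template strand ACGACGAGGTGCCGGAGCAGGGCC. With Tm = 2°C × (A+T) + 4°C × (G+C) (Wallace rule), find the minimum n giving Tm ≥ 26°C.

First 7 bases: ACGACGA → Tm = 22°C (< 26°C)
First 8 bases: ACGACGAG → Tm = 26°C (≥ 26°C)
Each additional base adds 2°C (A/T) or 4°C (G/C), so Tm is non-decreasing in n; n = 8 is the first length to reach 26°C.

n = 8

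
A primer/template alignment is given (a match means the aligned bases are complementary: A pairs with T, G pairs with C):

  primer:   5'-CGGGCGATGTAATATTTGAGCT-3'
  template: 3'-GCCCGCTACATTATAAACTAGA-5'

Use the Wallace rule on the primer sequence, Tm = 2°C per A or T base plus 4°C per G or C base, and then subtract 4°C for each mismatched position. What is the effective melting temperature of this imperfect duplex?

60°C

Primer base counts: A=5, T=7, G=7, C=3 → A+T=12, G+C=10
Perfect-match Tm = 2(12) + 4(10) = 24 + 40 = 64°C
Mismatches (positions where the bases are not complementary): 1 (at position 20)
Effective Tm = 64 − 1×4 = 64 − 4 = 60°C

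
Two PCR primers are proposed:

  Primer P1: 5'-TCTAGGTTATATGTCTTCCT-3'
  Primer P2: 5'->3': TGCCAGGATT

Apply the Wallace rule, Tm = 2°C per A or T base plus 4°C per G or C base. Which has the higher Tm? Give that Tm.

Primer P1, 54°C

Primer P1: A+T=13, G+C=7 → Tm = 2(13)+4(7) = 54°C
Primer P2: A+T=5, G+C=5 → Tm = 2(5)+4(5) = 30°C
54°C vs 30°C → primer P1 is higher.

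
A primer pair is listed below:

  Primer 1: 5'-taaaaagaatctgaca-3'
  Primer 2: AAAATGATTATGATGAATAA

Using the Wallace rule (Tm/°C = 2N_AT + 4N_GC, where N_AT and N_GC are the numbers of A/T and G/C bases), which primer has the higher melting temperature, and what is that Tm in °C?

Primer 1: A+T=12, G+C=4 → Tm = 2(12)+4(4) = 40°C
Primer 2: A+T=17, G+C=3 → Tm = 2(17)+4(3) = 46°C
40°C vs 46°C → primer 2 is higher.

Primer 2, 46°C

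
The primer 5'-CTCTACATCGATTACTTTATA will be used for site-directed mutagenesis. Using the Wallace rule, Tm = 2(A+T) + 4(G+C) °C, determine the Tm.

Scanning the sequence gives T=9, A=6, G=1, C=5.
So N_AT = 15 and N_GC = 6.
Tm = 2×15 + 4×6 = 54°C

54°C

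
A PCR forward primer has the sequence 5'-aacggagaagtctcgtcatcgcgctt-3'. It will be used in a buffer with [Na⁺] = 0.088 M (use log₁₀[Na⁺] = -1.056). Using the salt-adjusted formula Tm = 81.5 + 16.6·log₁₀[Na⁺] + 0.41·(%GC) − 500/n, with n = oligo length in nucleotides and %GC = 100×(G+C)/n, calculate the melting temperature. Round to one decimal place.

Length n = 26. C=7, A=6, G=7, T=6
G+C = 14, so %GC = 14/26 × 100 = 53.846%
Salt term: 16.6 × (-1.056) = -17.53
GC term: 0.41 × 53.846 = 22.077; length term: −500/26 = −19.231
Tm = 81.5 + (-17.53) + 22.077 − 19.231 = 66.816 → 66.8°C

66.8°C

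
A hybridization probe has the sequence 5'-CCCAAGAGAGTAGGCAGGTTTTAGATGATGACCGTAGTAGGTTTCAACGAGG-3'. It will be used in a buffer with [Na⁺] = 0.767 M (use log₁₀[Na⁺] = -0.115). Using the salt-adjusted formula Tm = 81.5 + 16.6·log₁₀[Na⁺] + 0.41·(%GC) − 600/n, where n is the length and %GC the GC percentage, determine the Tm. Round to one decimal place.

87.8°C

Length n = 52. Counting bases: A=15, T=12, C=8, G=17
G+C = 25, so %GC = 25/52 × 100 = 48.077%
Salt term: 16.6 × (-0.115) = -1.909
GC term: 0.41 × 48.077 = 19.712; length term: −600/52 = −11.538
Tm = 81.5 + (-1.909) + 19.712 − 11.538 = 87.765 → 87.8°C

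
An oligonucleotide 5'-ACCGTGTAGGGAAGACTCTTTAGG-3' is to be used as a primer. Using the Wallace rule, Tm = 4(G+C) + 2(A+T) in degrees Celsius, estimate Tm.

T=6, C=4, A=6, G=8
A+T = 12, G+C = 12
Tm = 2×12 + 4×12 = 72°C

72°C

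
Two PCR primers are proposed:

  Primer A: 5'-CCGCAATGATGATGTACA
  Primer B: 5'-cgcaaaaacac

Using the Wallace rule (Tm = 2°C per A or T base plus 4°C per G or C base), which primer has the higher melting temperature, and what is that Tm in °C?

Primer A: A+T=10, G+C=8 → Tm = 2(10)+4(8) = 52°C
Primer B: A+T=6, G+C=5 → Tm = 2(6)+4(5) = 32°C
52°C vs 32°C → primer A is higher.

Primer A, 52°C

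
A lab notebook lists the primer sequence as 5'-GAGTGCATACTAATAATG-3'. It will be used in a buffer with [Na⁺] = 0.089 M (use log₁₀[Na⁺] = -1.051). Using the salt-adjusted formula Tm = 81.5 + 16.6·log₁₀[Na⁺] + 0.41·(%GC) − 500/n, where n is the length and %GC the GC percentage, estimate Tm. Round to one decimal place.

Length n = 18. G=4, C=2, T=5, A=7
G+C = 6, so %GC = 6/18 × 100 = 33.333%
Salt term: 16.6 × (-1.051) = -17.447
GC term: 0.41 × 33.333 = 13.667; length term: −500/18 = −27.778
Tm = 81.5 + (-17.447) + 13.667 − 27.778 = 49.942 → 49.9°C

49.9°C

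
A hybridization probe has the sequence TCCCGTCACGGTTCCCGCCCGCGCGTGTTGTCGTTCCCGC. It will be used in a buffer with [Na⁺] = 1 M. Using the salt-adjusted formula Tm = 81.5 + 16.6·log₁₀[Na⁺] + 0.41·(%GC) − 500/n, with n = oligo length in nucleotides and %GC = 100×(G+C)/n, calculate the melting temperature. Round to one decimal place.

98.7°C

Length n = 40. Scanning the sequence gives C=18, A=1, T=10, G=11.
G+C = 29, so %GC = 29/40 × 100 = 72.5%
Salt term: 16.6 × (0) = 0
GC term: 0.41 × 72.5 = 29.725; length term: −500/40 = −12.5
Tm = 81.5 + (0) + 29.725 − 12.5 = 98.725 → 98.7°C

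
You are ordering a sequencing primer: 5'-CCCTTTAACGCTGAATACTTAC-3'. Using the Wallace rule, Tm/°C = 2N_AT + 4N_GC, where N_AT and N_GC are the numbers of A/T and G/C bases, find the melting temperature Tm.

62°C

A=6, C=7, G=2, T=7
AT pairs contribute 13, GC pairs contribute 9.
Tm = 4·9 + 2·13 = 36 + 26 = 62°C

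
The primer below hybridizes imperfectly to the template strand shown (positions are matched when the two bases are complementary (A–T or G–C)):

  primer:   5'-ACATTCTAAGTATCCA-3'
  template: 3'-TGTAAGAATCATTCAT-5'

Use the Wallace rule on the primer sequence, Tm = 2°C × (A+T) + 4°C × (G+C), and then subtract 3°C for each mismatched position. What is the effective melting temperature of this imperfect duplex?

30°C

Primer base counts: A=6, T=5, G=1, C=4 → A+T=11, G+C=5
Perfect-match Tm = 2(11) + 4(5) = 22 + 20 = 42°C
Mismatches (positions where the bases are not complementary): 4 (at positions 8, 13, 14, 15)
Effective Tm = 42 − 4×3 = 42 − 12 = 30°C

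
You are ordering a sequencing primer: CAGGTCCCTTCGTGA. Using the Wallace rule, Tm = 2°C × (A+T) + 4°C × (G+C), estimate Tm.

Base counts: G=4, C=5, T=4, A=2
So N_AT = 6 and N_GC = 9.
Tm = 2(6) + 4(9) = 12 + 36 = 48°C

48°C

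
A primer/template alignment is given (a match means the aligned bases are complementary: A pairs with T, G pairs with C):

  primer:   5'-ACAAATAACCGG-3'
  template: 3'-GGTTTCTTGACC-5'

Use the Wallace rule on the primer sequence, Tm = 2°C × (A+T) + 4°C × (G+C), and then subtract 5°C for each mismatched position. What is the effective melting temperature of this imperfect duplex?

Primer base counts: A=6, T=1, G=2, C=3 → A+T=7, G+C=5
Perfect-match Tm = 2(7) + 4(5) = 14 + 20 = 34°C
Mismatches (positions where the bases are not complementary): 3 (at positions 1, 6, 10)
Effective Tm = 34 − 3×5 = 34 − 15 = 19°C

19°C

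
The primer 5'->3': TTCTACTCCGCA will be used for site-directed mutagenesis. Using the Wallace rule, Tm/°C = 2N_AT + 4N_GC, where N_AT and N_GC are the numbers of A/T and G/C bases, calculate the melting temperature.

Counting bases: A=2, G=1, C=5, T=4
AT pairs contribute 6, GC pairs contribute 6.
Tm = 2×6 + 4×6 = 36°C

36°C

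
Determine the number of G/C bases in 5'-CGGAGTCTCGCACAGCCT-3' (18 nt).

12

T=3, C=7, G=5, A=3
G+C = 5 + 7 = 12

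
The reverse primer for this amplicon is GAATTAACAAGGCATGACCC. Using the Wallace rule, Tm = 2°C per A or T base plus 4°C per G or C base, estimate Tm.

58°C

Counting bases: A=8, C=5, T=3, G=4
AT pairs contribute 11, GC pairs contribute 9.
Tm = 4·9 + 2·11 = 36 + 22 = 58°C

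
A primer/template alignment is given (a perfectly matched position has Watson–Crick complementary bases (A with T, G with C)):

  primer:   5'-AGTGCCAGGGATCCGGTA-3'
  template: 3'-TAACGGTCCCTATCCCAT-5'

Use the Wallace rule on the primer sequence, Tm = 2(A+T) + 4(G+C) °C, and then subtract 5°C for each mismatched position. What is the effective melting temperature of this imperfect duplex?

Primer base counts: A=4, T=3, G=7, C=4 → A+T=7, G+C=11
Perfect-match Tm = 2(7) + 4(11) = 14 + 44 = 58°C
Mismatches (positions where the bases are not complementary): 3 (at positions 2, 13, 14)
Effective Tm = 58 − 3×5 = 58 − 15 = 43°C

43°C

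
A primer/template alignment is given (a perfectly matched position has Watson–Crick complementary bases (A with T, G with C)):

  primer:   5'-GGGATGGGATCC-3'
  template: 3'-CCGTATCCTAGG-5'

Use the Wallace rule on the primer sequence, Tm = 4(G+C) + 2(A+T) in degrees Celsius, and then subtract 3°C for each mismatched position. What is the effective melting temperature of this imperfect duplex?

Primer base counts: A=2, T=2, G=6, C=2 → A+T=4, G+C=8
Perfect-match Tm = 2(4) + 4(8) = 8 + 32 = 40°C
Mismatches (positions where the bases are not complementary): 2 (at positions 3, 6)
Effective Tm = 40 − 2×3 = 40 − 6 = 34°C

34°C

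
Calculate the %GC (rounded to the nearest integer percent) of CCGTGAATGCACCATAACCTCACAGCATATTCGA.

47%

Scanning the sequence gives C=11, A=11, T=7, G=5.
G+C = 5 + 11 = 16 out of 34 bases
%GC = 16/34 × 100 = 47.06% ≈ 47%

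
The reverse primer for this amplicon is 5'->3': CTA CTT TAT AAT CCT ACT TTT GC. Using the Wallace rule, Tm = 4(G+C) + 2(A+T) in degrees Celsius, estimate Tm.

Base counts: A=5, C=6, G=1, T=11
A+T = 16, G+C = 7
Tm = 2(16) + 4(7) = 32 + 28 = 60°C

60°C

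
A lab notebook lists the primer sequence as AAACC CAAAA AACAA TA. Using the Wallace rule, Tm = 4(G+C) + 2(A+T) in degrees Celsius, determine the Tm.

42°C

G=0, A=12, T=1, C=4
AT pairs contribute 13, GC pairs contribute 4.
Tm = 4·4 + 2·13 = 16 + 26 = 42°C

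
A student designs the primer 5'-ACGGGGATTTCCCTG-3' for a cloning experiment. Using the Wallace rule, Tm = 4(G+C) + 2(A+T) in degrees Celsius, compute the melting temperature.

Base counts: A=2, C=4, G=5, T=4
AT pairs contribute 6, GC pairs contribute 9.
Tm = 2(6) + 4(9) = 12 + 36 = 48°C

48°C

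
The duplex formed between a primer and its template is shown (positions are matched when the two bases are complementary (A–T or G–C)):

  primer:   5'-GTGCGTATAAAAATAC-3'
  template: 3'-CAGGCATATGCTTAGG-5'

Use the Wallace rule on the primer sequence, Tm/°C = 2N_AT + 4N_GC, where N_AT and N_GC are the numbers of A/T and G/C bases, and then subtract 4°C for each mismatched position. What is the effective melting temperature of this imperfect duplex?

Primer base counts: A=7, T=4, G=3, C=2 → A+T=11, G+C=5
Perfect-match Tm = 2(11) + 4(5) = 22 + 20 = 42°C
Mismatches (positions where the bases are not complementary): 4 (at positions 3, 10, 11, 15)
Effective Tm = 42 − 4×4 = 42 − 16 = 26°C

26°C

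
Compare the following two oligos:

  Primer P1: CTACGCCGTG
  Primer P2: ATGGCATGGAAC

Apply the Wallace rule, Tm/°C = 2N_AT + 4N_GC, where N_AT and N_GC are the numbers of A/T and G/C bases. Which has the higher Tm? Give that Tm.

Primer P1: A+T=3, G+C=7 → Tm = 2(3)+4(7) = 34°C
Primer P2: A+T=6, G+C=6 → Tm = 2(6)+4(6) = 36°C
34°C vs 36°C → primer P2 is higher.

Primer P2, 36°C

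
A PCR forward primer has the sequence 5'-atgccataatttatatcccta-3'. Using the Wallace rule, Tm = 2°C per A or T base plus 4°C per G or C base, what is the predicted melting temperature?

T=8, A=7, C=5, G=1
So N_AT = 15 and N_GC = 6.
Tm = 4·6 + 2·15 = 24 + 30 = 54°C

54°C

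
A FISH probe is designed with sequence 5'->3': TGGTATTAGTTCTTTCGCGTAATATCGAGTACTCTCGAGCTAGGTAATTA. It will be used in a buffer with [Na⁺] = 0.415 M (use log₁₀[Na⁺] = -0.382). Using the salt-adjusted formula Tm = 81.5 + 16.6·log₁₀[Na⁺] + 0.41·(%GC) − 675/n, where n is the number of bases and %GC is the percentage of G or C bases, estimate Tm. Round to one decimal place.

77.2°C

Length n = 50. Base counts: T=19, A=12, C=8, G=11
G+C = 19, so %GC = 19/50 × 100 = 38%
Salt term: 16.6 × (-0.382) = -6.341
GC term: 0.41 × 38 = 15.58; length term: −675/50 = −13.5
Tm = 81.5 + (-6.341) + 15.58 − 13.5 = 77.239 → 77.2°C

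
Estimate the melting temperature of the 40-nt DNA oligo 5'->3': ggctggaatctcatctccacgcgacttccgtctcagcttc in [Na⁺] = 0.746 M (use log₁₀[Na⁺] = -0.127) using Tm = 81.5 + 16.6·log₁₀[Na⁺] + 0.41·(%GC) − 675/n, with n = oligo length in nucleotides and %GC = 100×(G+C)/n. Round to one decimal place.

86.1°C

Length n = 40. G=8, T=11, A=6, C=15
G+C = 23, so %GC = 23/40 × 100 = 57.5%
Salt term: 16.6 × (-0.127) = -2.108
GC term: 0.41 × 57.5 = 23.575; length term: −675/40 = −16.875
Tm = 81.5 + (-2.108) + 23.575 − 16.875 = 86.092 → 86.1°C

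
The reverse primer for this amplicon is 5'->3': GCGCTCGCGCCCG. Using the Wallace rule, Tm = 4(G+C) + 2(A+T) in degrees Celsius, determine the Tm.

Scanning the sequence gives A=0, T=1, C=7, G=5.
AT pairs contribute 1, GC pairs contribute 12.
Tm = 2(1) + 4(12) = 2 + 48 = 50°C

50°C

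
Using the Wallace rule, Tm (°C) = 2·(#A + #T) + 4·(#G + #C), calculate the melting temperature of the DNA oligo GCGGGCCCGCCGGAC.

58°C

A=1, T=0, G=7, C=7
AT pairs contribute 1, GC pairs contribute 14.
Tm = 2(1) + 4(14) = 2 + 56 = 58°C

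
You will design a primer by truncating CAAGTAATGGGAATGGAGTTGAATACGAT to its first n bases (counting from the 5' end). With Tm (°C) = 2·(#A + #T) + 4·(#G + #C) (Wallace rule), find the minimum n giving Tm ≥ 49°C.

First 17 bases: CAAGTAATGGGAATGGA → Tm = 48°C (< 49°C)
First 18 bases: CAAGTAATGGGAATGGAG → Tm = 52°C (≥ 49°C)
Since every base adds ≥2°C, Tm only increases with n, so the threshold is first crossed at n = 18.

n = 18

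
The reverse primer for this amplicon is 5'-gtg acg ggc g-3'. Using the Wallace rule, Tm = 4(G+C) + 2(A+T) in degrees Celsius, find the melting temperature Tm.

36°C

Scanning the sequence gives G=6, C=2, T=1, A=1.
A+T = 2, G+C = 8
Tm = 4·8 + 2·2 = 32 + 4 = 36°C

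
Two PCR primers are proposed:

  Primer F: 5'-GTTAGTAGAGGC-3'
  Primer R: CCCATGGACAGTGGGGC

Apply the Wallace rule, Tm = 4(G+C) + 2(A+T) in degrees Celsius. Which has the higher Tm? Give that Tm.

Primer R, 58°C

Primer F: A+T=6, G+C=6 → Tm = 2(6)+4(6) = 36°C
Primer R: A+T=5, G+C=12 → Tm = 2(5)+4(12) = 58°C
36°C vs 58°C → primer R is higher.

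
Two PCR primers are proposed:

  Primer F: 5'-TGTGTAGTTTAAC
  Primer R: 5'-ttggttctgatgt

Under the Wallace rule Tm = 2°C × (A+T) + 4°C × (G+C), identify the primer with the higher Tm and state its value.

Primer R, 36°C

Primer F: A+T=9, G+C=4 → Tm = 2(9)+4(4) = 34°C
Primer R: A+T=8, G+C=5 → Tm = 2(8)+4(5) = 36°C
34°C vs 36°C → primer R is higher.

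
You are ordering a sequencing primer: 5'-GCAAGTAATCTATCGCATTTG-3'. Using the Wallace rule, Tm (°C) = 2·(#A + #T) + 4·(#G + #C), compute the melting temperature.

Scanning the sequence gives T=7, A=6, C=4, G=4.
AT pairs contribute 13, GC pairs contribute 8.
Tm = 4·8 + 2·13 = 32 + 26 = 58°C

58°C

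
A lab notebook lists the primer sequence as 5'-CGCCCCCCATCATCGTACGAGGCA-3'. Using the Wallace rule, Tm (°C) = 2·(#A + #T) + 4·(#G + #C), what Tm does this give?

Scanning the sequence gives A=5, T=3, C=11, G=5.
A+T = 8, G+C = 16
Tm = 4·16 + 2·8 = 64 + 16 = 80°C

80°C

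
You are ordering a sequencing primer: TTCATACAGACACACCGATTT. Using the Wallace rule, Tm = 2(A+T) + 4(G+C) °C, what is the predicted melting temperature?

58°C

Base counts: A=7, C=6, T=6, G=2
AT pairs contribute 13, GC pairs contribute 8.
Tm = 2(13) + 4(8) = 26 + 32 = 58°C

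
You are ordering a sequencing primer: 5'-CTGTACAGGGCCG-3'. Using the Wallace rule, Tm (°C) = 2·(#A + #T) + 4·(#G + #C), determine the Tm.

Scanning the sequence gives A=2, G=5, T=2, C=4.
A+T = 4, G+C = 9
Tm = 2(4) + 4(9) = 8 + 36 = 44°C

44°C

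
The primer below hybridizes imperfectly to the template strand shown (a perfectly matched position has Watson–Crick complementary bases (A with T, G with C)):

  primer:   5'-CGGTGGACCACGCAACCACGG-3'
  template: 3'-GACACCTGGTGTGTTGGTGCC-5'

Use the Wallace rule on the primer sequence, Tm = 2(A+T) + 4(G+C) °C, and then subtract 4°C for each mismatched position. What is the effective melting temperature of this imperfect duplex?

Primer base counts: A=5, T=1, G=7, C=8 → A+T=6, G+C=15
Perfect-match Tm = 2(6) + 4(15) = 12 + 60 = 72°C
Mismatches (positions where the bases are not complementary): 2 (at positions 2, 12)
Effective Tm = 72 − 2×4 = 72 − 8 = 64°C

64°C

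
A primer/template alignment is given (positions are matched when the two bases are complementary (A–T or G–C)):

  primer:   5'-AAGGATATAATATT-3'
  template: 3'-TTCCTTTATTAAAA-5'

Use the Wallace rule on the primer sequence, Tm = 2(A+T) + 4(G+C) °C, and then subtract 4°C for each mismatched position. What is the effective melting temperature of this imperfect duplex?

24°C

Primer base counts: A=7, T=5, G=2, C=0 → A+T=12, G+C=2
Perfect-match Tm = 2(12) + 4(2) = 24 + 8 = 32°C
Mismatches (positions where the bases are not complementary): 2 (at positions 6, 12)
Effective Tm = 32 − 2×4 = 32 − 8 = 24°C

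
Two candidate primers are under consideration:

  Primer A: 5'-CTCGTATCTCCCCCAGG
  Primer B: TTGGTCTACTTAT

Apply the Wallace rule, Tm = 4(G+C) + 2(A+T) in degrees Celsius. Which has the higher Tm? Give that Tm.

Primer A: A+T=6, G+C=11 → Tm = 2(6)+4(11) = 56°C
Primer B: A+T=9, G+C=4 → Tm = 2(9)+4(4) = 34°C
56°C vs 34°C → primer A is higher.

Primer A, 56°C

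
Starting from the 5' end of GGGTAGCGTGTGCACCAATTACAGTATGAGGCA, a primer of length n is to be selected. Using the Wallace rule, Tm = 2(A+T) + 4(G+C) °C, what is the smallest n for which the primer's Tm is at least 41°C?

n = 13

First 12 bases: GGGTAGCGTGTG → Tm = 40°C (< 41°C)
First 13 bases: GGGTAGCGTGTGC → Tm = 44°C (≥ 41°C)
Each additional base adds 2°C (A/T) or 4°C (G/C), so Tm is non-decreasing in n; n = 13 is the first length to reach 41°C.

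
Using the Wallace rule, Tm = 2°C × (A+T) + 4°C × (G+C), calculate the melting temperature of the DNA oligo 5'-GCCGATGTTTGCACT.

46°C

C=4, G=4, A=2, T=5
AT pairs contribute 7, GC pairs contribute 8.
Tm = 2×7 + 4×8 = 46°C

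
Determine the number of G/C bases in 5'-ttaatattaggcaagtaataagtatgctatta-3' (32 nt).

7

Base counts: T=12, C=2, A=13, G=5
G+C = 5 + 2 = 7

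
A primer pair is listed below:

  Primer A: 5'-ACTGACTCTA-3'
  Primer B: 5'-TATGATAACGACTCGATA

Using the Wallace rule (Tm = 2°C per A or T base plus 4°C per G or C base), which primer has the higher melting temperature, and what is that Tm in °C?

Primer B, 48°C

Primer A: A+T=6, G+C=4 → Tm = 2(6)+4(4) = 28°C
Primer B: A+T=12, G+C=6 → Tm = 2(12)+4(6) = 48°C
28°C vs 48°C → primer B is higher.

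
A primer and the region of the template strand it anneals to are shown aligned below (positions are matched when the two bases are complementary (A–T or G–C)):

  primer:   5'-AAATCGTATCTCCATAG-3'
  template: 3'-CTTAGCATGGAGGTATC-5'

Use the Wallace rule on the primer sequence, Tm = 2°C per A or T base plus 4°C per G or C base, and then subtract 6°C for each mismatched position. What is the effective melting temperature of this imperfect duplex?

34°C

Primer base counts: A=6, T=5, G=2, C=4 → A+T=11, G+C=6
Perfect-match Tm = 2(11) + 4(6) = 22 + 24 = 46°C
Mismatches (positions where the bases are not complementary): 2 (at positions 1, 9)
Effective Tm = 46 − 2×6 = 46 − 12 = 34°C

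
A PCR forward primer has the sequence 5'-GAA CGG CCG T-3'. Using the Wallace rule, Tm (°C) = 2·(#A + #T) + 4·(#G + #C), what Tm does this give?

34°C

Counting bases: A=2, C=3, T=1, G=4
So N_AT = 3 and N_GC = 7.
Tm = 2×3 + 4×7 = 34°C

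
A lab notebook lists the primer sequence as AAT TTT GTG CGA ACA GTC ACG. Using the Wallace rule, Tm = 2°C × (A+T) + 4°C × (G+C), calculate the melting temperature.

Base counts: G=5, C=4, A=6, T=6
AT pairs contribute 12, GC pairs contribute 9.
Tm = 2(12) + 4(9) = 24 + 36 = 60°C

60°C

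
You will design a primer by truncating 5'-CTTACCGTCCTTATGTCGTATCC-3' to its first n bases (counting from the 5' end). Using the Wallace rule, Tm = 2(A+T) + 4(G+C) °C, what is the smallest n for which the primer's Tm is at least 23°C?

First 7 bases: CTTACCG → Tm = 22°C (< 23°C)
First 8 bases: CTTACCGT → Tm = 24°C (≥ 23°C)
Each additional base adds 2°C (A/T) or 4°C (G/C), so Tm is non-decreasing in n; n = 8 is the first length to reach 23°C.

n = 8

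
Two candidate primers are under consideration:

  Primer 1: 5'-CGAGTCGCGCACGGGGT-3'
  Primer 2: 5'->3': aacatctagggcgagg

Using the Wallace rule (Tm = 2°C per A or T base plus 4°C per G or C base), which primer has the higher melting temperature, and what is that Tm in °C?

Primer 1: A+T=4, G+C=13 → Tm = 2(4)+4(13) = 60°C
Primer 2: A+T=7, G+C=9 → Tm = 2(7)+4(9) = 50°C
60°C vs 50°C → primer 1 is higher.

Primer 1, 60°C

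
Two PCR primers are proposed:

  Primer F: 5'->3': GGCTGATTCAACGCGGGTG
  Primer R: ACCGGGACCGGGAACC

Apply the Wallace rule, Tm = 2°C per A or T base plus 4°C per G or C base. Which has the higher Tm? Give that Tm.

Primer F: A+T=7, G+C=12 → Tm = 2(7)+4(12) = 62°C
Primer R: A+T=4, G+C=12 → Tm = 2(4)+4(12) = 56°C
62°C vs 56°C → primer F is higher.

Primer F, 62°C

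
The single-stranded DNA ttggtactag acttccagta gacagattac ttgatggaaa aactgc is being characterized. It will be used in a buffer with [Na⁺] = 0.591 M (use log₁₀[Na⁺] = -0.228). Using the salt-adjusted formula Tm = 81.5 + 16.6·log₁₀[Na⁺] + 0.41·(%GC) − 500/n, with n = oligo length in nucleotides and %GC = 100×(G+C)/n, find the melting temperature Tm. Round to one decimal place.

82.9°C

Length n = 46. Counting bases: C=8, G=10, A=15, T=13
G+C = 18, so %GC = 18/46 × 100 = 39.13%
Salt term: 16.6 × (-0.228) = -3.785
GC term: 0.41 × 39.13 = 16.043; length term: −500/46 = −10.87
Tm = 81.5 + (-3.785) + 16.043 − 10.87 = 82.888 → 82.9°C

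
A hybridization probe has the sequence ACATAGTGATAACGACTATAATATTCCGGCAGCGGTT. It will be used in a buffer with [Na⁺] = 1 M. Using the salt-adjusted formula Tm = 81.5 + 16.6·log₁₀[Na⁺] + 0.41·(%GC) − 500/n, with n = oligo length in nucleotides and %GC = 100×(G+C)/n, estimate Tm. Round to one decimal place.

Length n = 37. C=7, A=12, T=10, G=8
G+C = 15, so %GC = 15/37 × 100 = 40.541%
Salt term: 16.6 × (0) = 0
GC term: 0.41 × 40.541 = 16.622; length term: −500/37 = −13.514
Tm = 81.5 + (0) + 16.622 − 13.514 = 84.608 → 84.6°C

84.6°C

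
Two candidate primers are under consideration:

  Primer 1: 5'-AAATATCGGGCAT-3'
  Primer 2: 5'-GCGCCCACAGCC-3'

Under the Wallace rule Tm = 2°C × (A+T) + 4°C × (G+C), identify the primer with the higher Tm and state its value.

Primer 1: A+T=8, G+C=5 → Tm = 2(8)+4(5) = 36°C
Primer 2: A+T=2, G+C=10 → Tm = 2(2)+4(10) = 44°C
36°C vs 44°C → primer 2 is higher.

Primer 2, 44°C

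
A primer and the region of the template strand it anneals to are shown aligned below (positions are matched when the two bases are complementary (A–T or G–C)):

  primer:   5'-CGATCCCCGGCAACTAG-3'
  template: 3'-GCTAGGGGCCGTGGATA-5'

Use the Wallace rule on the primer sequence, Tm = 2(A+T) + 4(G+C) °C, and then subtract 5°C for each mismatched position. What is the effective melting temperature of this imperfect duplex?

Primer base counts: A=4, T=2, G=4, C=7 → A+T=6, G+C=11
Perfect-match Tm = 2(6) + 4(11) = 12 + 44 = 56°C
Mismatches (positions where the bases are not complementary): 2 (at positions 13, 17)
Effective Tm = 56 − 2×5 = 56 − 10 = 46°C

46°C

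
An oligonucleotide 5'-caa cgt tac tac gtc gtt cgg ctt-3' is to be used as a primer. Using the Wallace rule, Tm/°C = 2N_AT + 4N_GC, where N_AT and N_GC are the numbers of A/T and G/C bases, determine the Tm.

Base counts: G=5, T=8, A=4, C=7
A+T = 12, G+C = 12
Tm = 4·12 + 2·12 = 48 + 24 = 72°C

72°C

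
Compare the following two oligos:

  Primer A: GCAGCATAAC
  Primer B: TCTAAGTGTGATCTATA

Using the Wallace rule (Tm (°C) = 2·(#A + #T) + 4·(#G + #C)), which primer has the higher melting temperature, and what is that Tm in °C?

Primer A: A+T=5, G+C=5 → Tm = 2(5)+4(5) = 30°C
Primer B: A+T=12, G+C=5 → Tm = 2(12)+4(5) = 44°C
30°C vs 44°C → primer B is higher.

Primer B, 44°C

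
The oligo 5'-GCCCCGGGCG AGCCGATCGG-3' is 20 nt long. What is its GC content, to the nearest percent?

T=1, A=2, G=9, C=8
G+C = 9 + 8 = 17 out of 20 bases
%GC = 17/20 × 100 = 85% ≈ 85%

85%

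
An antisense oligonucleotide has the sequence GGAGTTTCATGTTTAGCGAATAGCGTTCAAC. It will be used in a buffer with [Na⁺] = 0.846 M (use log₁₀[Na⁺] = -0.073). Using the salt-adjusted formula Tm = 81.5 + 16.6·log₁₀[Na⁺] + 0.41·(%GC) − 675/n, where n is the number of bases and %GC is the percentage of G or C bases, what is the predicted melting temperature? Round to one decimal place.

Length n = 31. Counting bases: G=8, A=8, C=5, T=10
G+C = 13, so %GC = 13/31 × 100 = 41.935%
Salt term: 16.6 × (-0.073) = -1.212
GC term: 0.41 × 41.935 = 17.193; length term: −675/31 = −21.774
Tm = 81.5 + (-1.212) + 17.193 − 21.774 = 75.707 → 75.7°C

75.7°C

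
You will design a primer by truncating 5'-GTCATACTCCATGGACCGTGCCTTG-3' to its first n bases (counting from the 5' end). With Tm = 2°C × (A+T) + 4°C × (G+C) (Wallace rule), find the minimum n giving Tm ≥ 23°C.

n = 9

First 8 bases: GTCATACT → Tm = 22°C (< 23°C)
First 9 bases: GTCATACTC → Tm = 26°C (≥ 23°C)
Each additional base adds 2°C (A/T) or 4°C (G/C), so Tm is non-decreasing in n; n = 9 is the first length to reach 23°C.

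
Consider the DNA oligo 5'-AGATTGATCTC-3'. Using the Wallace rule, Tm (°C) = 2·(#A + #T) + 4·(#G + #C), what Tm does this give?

Counting bases: C=2, A=3, T=4, G=2
So N_AT = 7 and N_GC = 4.
Tm = 4·4 + 2·7 = 16 + 14 = 30°C

30°C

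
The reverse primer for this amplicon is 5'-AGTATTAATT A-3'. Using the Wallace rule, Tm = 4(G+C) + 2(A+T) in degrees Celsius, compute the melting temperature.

24°C

C=0, G=1, T=5, A=5
So N_AT = 10 and N_GC = 1.
Tm = 2×10 + 4×1 = 24°C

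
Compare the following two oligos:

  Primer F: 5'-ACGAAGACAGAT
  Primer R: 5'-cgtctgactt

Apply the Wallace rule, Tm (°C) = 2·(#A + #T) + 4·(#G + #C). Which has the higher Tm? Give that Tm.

Primer F, 34°C

Primer F: A+T=7, G+C=5 → Tm = 2(7)+4(5) = 34°C
Primer R: A+T=5, G+C=5 → Tm = 2(5)+4(5) = 30°C
34°C vs 30°C → primer F is higher.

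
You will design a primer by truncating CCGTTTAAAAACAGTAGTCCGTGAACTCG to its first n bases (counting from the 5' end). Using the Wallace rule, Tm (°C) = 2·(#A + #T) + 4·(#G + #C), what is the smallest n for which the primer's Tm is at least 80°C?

n = 28

First 27 bases: CCGTTTAAAAACAGTAGTCCGTGAACT → Tm = 76°C (< 80°C)
First 28 bases: CCGTTTAAAAACAGTAGTCCGTGAACTC → Tm = 80°C (≥ 80°C)
Each additional base adds 2°C (A/T) or 4°C (G/C), so Tm is non-decreasing in n; n = 28 is the first length to reach 80°C.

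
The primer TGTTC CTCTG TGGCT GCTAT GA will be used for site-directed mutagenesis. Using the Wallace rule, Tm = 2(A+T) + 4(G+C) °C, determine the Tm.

Scanning the sequence gives A=2, C=5, G=6, T=9.
So N_AT = 11 and N_GC = 11.
Tm = 2×11 + 4×11 = 66°C

66°C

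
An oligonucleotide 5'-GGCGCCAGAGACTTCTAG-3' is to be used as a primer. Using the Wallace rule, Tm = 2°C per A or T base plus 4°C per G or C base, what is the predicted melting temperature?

Counting bases: T=3, A=4, C=5, G=6
AT pairs contribute 7, GC pairs contribute 11.
Tm = 4·11 + 2·7 = 44 + 14 = 58°C

58°C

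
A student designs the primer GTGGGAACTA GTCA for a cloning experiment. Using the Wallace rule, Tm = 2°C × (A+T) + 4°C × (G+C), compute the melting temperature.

Counting bases: C=2, T=3, G=5, A=4
AT pairs contribute 7, GC pairs contribute 7.
Tm = 2×7 + 4×7 = 42°C

42°C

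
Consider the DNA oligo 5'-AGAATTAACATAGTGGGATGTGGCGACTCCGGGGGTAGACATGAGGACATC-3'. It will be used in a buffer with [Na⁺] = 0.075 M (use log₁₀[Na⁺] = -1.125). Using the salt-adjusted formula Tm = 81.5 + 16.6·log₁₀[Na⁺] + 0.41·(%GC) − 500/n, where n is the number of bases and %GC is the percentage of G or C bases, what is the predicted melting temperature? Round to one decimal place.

Length n = 51. C=8, G=18, A=15, T=10
G+C = 26, so %GC = 26/51 × 100 = 50.98%
Salt term: 16.6 × (-1.125) = -18.675
GC term: 0.41 × 50.98 = 20.902; length term: −500/51 = −9.804
Tm = 81.5 + (-18.675) + 20.902 − 9.804 = 73.923 → 73.9°C

73.9°C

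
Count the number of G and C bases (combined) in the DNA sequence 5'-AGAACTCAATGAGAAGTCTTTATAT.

Base counts: T=8, G=4, A=10, C=3
Total G or C: 4 + 3 = 7

7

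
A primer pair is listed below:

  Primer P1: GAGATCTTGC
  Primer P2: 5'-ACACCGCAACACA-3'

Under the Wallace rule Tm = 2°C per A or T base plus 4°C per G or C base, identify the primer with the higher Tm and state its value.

Primer P2, 40°C

Primer P1: A+T=5, G+C=5 → Tm = 2(5)+4(5) = 30°C
Primer P2: A+T=6, G+C=7 → Tm = 2(6)+4(7) = 40°C
30°C vs 40°C → primer P2 is higher.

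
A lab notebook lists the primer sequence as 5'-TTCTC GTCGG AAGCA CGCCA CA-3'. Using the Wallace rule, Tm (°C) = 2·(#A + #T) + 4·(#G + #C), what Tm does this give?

70°C

Base counts: C=8, T=4, A=5, G=5
A+T = 9, G+C = 13
Tm = 2×9 + 4×13 = 70°C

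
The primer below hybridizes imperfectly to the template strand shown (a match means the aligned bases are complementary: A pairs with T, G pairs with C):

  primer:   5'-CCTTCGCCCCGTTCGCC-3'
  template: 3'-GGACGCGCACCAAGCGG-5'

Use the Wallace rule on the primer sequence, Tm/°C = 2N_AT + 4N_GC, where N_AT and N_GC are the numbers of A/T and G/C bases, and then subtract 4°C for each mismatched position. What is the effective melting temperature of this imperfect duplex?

Primer base counts: A=0, T=4, G=3, C=10 → A+T=4, G+C=13
Perfect-match Tm = 2(4) + 4(13) = 8 + 52 = 60°C
Mismatches (positions where the bases are not complementary): 4 (at positions 4, 8, 9, 10)
Effective Tm = 60 − 4×4 = 60 − 16 = 44°C

44°C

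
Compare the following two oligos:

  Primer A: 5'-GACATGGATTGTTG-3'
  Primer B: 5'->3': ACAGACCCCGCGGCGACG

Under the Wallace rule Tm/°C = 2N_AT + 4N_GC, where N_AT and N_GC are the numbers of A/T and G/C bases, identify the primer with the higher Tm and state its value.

Primer A: A+T=8, G+C=6 → Tm = 2(8)+4(6) = 40°C
Primer B: A+T=4, G+C=14 → Tm = 2(4)+4(14) = 64°C
40°C vs 64°C → primer B is higher.

Primer B, 64°C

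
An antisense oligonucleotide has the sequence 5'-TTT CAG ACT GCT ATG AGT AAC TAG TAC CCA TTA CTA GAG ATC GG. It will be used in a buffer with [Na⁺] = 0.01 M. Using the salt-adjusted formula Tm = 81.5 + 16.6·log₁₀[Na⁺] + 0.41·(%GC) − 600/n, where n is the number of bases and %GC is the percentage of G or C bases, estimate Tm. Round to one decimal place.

Length n = 44. Scanning the sequence gives T=13, C=9, A=13, G=9.
G+C = 18, so %GC = 18/44 × 100 = 40.909%
Salt term: 16.6 × (-2) = -33.2
GC term: 0.41 × 40.909 = 16.773; length term: −600/44 = −13.636
Tm = 81.5 + (-33.2) + 16.773 − 13.636 = 51.437 → 51.4°C

51.4°C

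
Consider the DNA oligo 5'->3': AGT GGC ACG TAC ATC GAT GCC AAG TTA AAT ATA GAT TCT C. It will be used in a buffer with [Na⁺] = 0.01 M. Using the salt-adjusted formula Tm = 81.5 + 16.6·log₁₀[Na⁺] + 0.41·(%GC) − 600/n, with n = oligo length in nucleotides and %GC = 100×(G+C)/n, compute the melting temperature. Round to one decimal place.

49.7°C

Length n = 40. A=13, C=8, T=11, G=8
G+C = 16, so %GC = 16/40 × 100 = 40%
Salt term: 16.6 × (-2) = -33.2
GC term: 0.41 × 40 = 16.4; length term: −600/40 = −15
Tm = 81.5 + (-33.2) + 16.4 − 15 = 49.7 → 49.7°C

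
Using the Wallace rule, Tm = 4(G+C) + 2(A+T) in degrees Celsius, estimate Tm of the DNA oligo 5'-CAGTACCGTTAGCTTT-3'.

Scanning the sequence gives C=4, A=3, G=3, T=6.
So N_AT = 9 and N_GC = 7.
Tm = 4·7 + 2·9 = 28 + 18 = 46°C

46°C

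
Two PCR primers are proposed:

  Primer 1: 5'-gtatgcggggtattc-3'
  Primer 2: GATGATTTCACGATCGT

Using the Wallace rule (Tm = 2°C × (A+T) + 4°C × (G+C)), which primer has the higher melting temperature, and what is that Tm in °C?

Primer 2, 48°C

Primer 1: A+T=7, G+C=8 → Tm = 2(7)+4(8) = 46°C
Primer 2: A+T=10, G+C=7 → Tm = 2(10)+4(7) = 48°C
46°C vs 48°C → primer 2 is higher.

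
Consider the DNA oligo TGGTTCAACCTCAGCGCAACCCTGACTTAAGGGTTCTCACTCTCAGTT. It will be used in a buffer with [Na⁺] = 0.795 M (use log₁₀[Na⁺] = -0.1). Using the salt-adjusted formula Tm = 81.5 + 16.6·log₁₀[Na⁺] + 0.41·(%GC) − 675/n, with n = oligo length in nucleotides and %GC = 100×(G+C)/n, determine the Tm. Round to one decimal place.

Length n = 48. A=10, C=15, G=9, T=14
G+C = 24, so %GC = 24/48 × 100 = 50%
Salt term: 16.6 × (-0.1) = -1.66
GC term: 0.41 × 50 = 20.5; length term: −675/48 = −14.062
Tm = 81.5 + (-1.66) + 20.5 − 14.062 = 86.278 → 86.3°C

86.3°C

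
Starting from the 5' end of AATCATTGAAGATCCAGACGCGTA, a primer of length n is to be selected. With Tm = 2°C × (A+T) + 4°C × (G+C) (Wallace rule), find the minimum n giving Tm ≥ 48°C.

First 17 bases: AATCATTGAAGATCCAG → Tm = 46°C (< 48°C)
First 18 bases: AATCATTGAAGATCCAGA → Tm = 48°C (≥ 48°C)
Since every base adds ≥2°C, Tm only increases with n, so the threshold is first crossed at n = 18.

n = 18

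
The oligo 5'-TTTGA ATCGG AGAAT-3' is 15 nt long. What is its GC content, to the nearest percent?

Counting bases: A=5, T=5, C=1, G=4
G+C = 4 + 1 = 5 out of 15 bases
%GC = 5/15 × 100 = 33.33% ≈ 33%

33%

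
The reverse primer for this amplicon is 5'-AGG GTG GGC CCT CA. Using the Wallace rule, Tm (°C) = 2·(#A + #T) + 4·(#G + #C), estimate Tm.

48°C

Counting bases: T=2, G=6, A=2, C=4
A+T = 4, G+C = 10
Tm = 4·10 + 2·4 = 40 + 8 = 48°C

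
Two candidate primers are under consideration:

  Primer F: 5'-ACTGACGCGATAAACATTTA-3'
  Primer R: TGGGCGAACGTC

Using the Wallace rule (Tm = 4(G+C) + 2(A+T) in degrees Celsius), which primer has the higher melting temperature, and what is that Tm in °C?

Primer F: A+T=13, G+C=7 → Tm = 2(13)+4(7) = 54°C
Primer R: A+T=4, G+C=8 → Tm = 2(4)+4(8) = 40°C
54°C vs 40°C → primer F is higher.

Primer F, 54°C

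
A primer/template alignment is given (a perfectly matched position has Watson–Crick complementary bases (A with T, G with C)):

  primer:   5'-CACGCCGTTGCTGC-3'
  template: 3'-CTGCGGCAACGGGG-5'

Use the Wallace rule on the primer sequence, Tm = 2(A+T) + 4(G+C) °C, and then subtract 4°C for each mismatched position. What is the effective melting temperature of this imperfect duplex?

Primer base counts: A=1, T=3, G=4, C=6 → A+T=4, G+C=10
Perfect-match Tm = 2(4) + 4(10) = 8 + 40 = 48°C
Mismatches (positions where the bases are not complementary): 3 (at positions 1, 12, 13)
Effective Tm = 48 − 3×4 = 48 − 12 = 36°C

36°C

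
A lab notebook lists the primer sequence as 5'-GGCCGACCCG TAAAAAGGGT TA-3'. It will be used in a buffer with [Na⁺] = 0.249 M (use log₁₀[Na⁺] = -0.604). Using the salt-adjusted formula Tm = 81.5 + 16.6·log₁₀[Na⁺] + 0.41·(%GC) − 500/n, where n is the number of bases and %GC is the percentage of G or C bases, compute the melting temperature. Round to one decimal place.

Length n = 22. A=7, G=7, T=3, C=5
G+C = 12, so %GC = 12/22 × 100 = 54.545%
Salt term: 16.6 × (-0.604) = -10.026
GC term: 0.41 × 54.545 = 22.363; length term: −500/22 = −22.727
Tm = 81.5 + (-10.026) + 22.363 − 22.727 = 71.11 → 71.1°C

71.1°C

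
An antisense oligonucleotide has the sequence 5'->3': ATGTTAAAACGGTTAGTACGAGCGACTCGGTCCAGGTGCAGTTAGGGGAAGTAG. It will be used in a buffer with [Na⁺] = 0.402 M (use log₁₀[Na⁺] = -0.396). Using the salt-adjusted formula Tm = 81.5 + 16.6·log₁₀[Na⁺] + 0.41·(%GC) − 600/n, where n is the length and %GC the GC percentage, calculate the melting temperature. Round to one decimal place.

84.3°C

Length n = 54. Base counts: T=12, C=8, G=19, A=15
G+C = 27, so %GC = 27/54 × 100 = 50%
Salt term: 16.6 × (-0.396) = -6.574
GC term: 0.41 × 50 = 20.5; length term: −600/54 = −11.111
Tm = 81.5 + (-6.574) + 20.5 − 11.111 = 84.315 → 84.3°C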